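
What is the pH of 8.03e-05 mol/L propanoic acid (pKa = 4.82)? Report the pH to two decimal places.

CH3CH2COOH ⇌ CH3CH2COO- + H+
Ka = 10^(−4.82) = 1.51 × 10^-5
From the ICE table, Ka = [H+]²/(8.03e-05 − [H+]) = 1.51 × 10^-5.
Here C₀/Ka ≈ 5.32, so the small-[H+] approximation fails. Use the quadratic:
[H+] = (−Ka + √(Ka² + 4·Ka·C₀))/2 = 2.81 × 10^-5 M
pH = −log[H+] = −log(2.81 × 10^-5) = 4.55

pH = 4.55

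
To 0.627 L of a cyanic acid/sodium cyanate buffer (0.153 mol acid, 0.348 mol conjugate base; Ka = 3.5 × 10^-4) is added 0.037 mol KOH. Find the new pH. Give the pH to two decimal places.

pH = 3.98

After neutralization: n(HOCN) = 0.116 mol, n(OCN-) = 0.385 mol.
pKa = −log(3.5 × 10^-4) = 3.456
pH = pKa + log(n_OCN-/n_HOCN) = 3.456 + log(0.385/0.116) = 3.456 + (+0.521)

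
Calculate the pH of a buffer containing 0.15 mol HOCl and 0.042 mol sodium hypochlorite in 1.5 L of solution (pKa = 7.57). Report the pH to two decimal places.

Henderson–Hasselbalch: pH = pKa + log([OCl-]/[HOCl]) = 7.57 + log(0.042/0.15)
pH = 7.57 + (-0.553) = 7.02

pH = 7.02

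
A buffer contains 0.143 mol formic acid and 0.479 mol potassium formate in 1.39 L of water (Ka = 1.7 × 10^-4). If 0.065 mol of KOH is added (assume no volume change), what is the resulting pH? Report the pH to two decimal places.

OH- converts HCOOH to HCOO-: HCOOH → 0.078 mol, HCOO- → 0.544 mol.
pKa = −log(1.7 × 10^-4) = 3.770
Henderson–Hasselbalch with mole ratio 0.544/0.078: pH = 3.770 + (+0.844)

pH = 4.61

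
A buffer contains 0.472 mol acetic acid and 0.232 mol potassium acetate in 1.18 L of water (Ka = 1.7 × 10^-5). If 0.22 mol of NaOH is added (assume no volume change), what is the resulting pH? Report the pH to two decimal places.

pH = 5.02

OH- converts CH3COOH to CH3COO-: CH3COOH → 0.252 mol, CH3COO- → 0.452 mol.
pKa = −log(1.7 × 10^-5) = 4.770
pH = pKa + log([A⁻]/[HA]) = 4.770 + log(0.452/0.252) = 4.770 +0.254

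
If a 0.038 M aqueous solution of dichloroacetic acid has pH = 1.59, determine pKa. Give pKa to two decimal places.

pKa = 1.27

[H+] = 10^(-1.59) = 2.57 × 10^-2 M
At equilibrium [HA] = 0.038 − 2.57 × 10^-2 = 1.23 × 10^-2 M
Ka = [H+][A-]/[HA] = (2.57 × 10^-2)² / 1.23 × 10^-2 = 5.37 × 10^-2
pKa = -log(5.37 × 10^-2) = 1.27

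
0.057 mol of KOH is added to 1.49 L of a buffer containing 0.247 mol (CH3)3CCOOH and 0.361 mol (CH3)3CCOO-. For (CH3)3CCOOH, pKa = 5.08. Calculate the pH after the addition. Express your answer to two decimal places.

pH = 5.42

OH- converts (CH3)3CCOOH to (CH3)3CCOO-: (CH3)3CCOOH → 0.19 mol, (CH3)3CCOO- → 0.418 mol.
Henderson–Hasselbalch with mole ratio 0.418/0.19: pH = 5.08 + (+0.342)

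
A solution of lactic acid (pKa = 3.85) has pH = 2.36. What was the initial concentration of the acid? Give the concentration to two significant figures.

C₀ = 1.4 × 10^-1 M

[H+] = 10^(-2.36) = 4.37 × 10^-3 M = x
Ka = 10^(−3.85) = 1.41 × 10^-4
Ka = x²/(C₀ − x) ⇒ C₀ = x + x²/Ka
C₀ = 4.37 × 10^-3 + (4.37 × 10^-3)²/(1.41 × 10^-4) = 1.40 × 10^-1 M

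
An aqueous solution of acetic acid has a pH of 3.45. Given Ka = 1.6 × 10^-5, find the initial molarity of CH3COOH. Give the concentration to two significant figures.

[H+] = 10^(-3.45) = 3.55 × 10^-4 M = x
Ka = x²/(C₀ − x) ⇒ C₀ = x + x²/Ka
C₀ = 3.55 × 10^-4 + (3.55 × 10^-4)²/(1.6 × 10^-5) = 8.23 × 10^-3 M

C₀ = 8.2 × 10^-3 M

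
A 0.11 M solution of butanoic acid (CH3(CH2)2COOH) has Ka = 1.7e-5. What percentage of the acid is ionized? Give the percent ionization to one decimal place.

1.2%

CH3(CH2)2COOH ⇌ CH3(CH2)2COO- + H+; let x = [H+] at equilibrium.
x ≈ √(Ka·C₀) = √(1.7 × 10^-5 × 0.11) = 1.37 × 10^-3 M
Fraction ionized = 1.37 × 10^-3 / 0.11 = 0.0125 → 1.2%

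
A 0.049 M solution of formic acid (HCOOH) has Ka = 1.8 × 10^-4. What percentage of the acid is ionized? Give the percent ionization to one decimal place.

5.9%

HCOOH ⇌ HCOO- + H+; let x = [H+] at equilibrium.
Solve x² + 0.00018x − 8.82e-06 = 0 → x = 2.88 × 10^-3 M
% ionization = x/C₀ × 100% = 2.88 × 10^-3/0.049 × 100% = 5.9%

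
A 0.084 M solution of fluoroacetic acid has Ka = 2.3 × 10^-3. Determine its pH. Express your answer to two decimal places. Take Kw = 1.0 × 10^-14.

pH = 1.89

FCH2COOH ⇌ FCH2COO- + H+
From the ICE table, Ka = [H+]²/(0.084 − [H+]) = 2.3 × 10^-3.
Here C₀/Ka ≈ 36.5, so the small-[H+] approximation fails. Use the quadratic:
[H+] = [−0.0023 + √(0.0023² + 0.000773)]/2 = 1.28 × 10^-2 M
pH = −log(1.28 × 10^-2) = 1.89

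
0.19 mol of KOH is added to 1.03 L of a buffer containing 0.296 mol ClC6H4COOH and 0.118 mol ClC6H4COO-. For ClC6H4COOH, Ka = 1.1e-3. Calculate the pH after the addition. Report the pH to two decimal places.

pH = 3.42

OH- converts ClC6H4COOH to ClC6H4COO-: ClC6H4COOH → 0.106 mol, ClC6H4COO- → 0.308 mol.
pKa = −log(1.1 × 10^-3) = 2.959
pH = pKa + log(n_ClC6H4COO-/n_ClC6H4COOH) = 2.959 + log(0.308/0.106) = 2.959 + (+0.463)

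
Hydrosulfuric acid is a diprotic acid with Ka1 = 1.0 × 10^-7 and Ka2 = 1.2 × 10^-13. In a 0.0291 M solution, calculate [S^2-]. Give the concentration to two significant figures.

First ionization gives [H+] ≈ [HS-] = 5.39 × 10^-5 M.
Second step: Ka2 = [H+][S^2-]/[HS-] ≈ [S^2-] (since [H+] ≈ [HS-]).
So [S^2-] ≈ Ka2.

1.2 × 10^-13 M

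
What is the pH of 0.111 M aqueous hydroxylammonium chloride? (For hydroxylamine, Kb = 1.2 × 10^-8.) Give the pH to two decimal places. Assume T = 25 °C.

NH3OH+ is the conjugate acid of the weak base NH2OH.
Ka = Kw/Kb = 1.0×10^-14 / 1.2 × 10^-8 = 8.33 × 10^-7
Let x = [H+] at equilibrium. Ka = x²/(0.111 − x).
Neglecting x in the denominator: x = √(8.33 × 10^-7 × 0.111) = 3.04 × 10^-4 M
Check: 0.27% ionized — well under 5%, approximation valid.
pH = −log[H+] = −log(3.04 × 10^-4) = 3.52

pH = 3.52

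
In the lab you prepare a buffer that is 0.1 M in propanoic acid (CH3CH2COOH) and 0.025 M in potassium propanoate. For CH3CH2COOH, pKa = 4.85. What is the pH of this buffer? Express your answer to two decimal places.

pH = 4.25

Using pH = pKa + log([base]/[acid]) with [base]/[acid] = 0.025/0.1:
pH = 4.85 + (-0.602) = 4.25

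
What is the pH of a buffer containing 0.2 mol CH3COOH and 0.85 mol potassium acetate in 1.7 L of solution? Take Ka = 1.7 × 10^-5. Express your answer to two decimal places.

pKa = −log(1.7 × 10^-5) = 4.770
Using pH = pKa + log([base]/[acid]) with [base]/[acid] = 0.85/0.2:
pH = 4.770 + (+0.628) = 5.40

pH = 5.40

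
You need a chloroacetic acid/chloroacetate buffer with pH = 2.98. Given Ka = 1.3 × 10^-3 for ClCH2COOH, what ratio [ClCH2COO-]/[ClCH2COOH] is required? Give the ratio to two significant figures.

pKa = -log(1.3 × 10^-3) = 2.886
pH = pKa + log(r) ⇒ log(r) = 2.98 − 2.886 = +0.094
r = [ClCH2COO-]/[ClCH2COOH] = 10^(+0.094) = 1.24

ratio = 1.2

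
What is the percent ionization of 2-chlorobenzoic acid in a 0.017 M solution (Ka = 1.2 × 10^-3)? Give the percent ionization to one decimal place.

ClC6H4COOH ⇌ ClC6H4COO- + H+; let x = [H+] at equilibrium.
Ka = x²/(C₀ − x); solving the quadratic gives x = 3.96 × 10^-3 M.
% ionization = x/C₀ × 100% = 3.96 × 10^-3/0.017 × 100% = 23.3%

23.3%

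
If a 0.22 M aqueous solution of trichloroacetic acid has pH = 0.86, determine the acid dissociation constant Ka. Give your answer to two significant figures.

[H+] = 10^(-0.86) = 1.38 × 10^-1 M
At equilibrium [HA] = 0.22 − 1.38 × 10^-1 = 8.20 × 10^-2 M
Ka = [H+][A-]/[HA] = (1.38 × 10^-1)² / 8.20 × 10^-2 = 2.3 × 10^-1

Ka = 2.3 × 10^-1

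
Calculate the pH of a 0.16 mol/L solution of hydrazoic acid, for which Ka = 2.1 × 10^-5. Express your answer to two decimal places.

HN3 ⇌ N3- + H+
From the ICE table, Ka = x²/(0.16 − x) = 2.1 × 10^-5.
Assume x ≪ 0.16: x ≈ √(2.1 × 10^-5 × 0.16) = 1.83 × 10^-3 M
Check: 1.1% ionized — well under 5%, approximation valid.
pH = −log[H+] = −log(1.83 × 10^-3) = 2.74

pH = 2.74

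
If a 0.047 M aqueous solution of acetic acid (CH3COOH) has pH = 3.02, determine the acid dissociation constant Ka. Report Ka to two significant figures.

Ka = 2.0 × 10^-5

[H+] = 10^(-3.02) = 9.55 × 10^-4 M
At equilibrium [HA] = 0.047 − 9.55 × 10^-4 = 4.60 × 10^-2 M
Ka = [H+][A-]/[HA] = (9.55 × 10^-4)² / 4.60 × 10^-2 = 2.0 × 10^-5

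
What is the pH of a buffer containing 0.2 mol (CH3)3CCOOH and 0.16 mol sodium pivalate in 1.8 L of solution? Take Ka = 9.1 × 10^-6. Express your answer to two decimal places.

pH = 4.94

pKa = −log(9.1 × 10^-6) = 5.041
Henderson–Hasselbalch: pH = pKa + log([(CH3)3CCOO-]/[(CH3)3CCOOH]) = 5.041 + log(0.16/0.2)
pH = 5.041 + (-0.097) = 4.94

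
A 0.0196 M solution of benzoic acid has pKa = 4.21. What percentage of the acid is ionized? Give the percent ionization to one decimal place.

5.5%

C6H5COOH ⇌ C6H5COO- + H+; let x = [H+] at equilibrium.
Ka = 10^(−4.21) = 6.17 × 10^-5
Solve x² + 6.17e-05x − 1.21e-06 = 0 → x = 1.07 × 10^-3 M
% ionization = x/C₀ × 100% = 1.07 × 10^-3/0.0196 × 100% = 5.5%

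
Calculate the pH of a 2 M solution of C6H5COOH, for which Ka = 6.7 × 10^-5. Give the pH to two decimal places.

pH = 1.94

C6H5COOH ⇌ C6H5COO- + H+
From the ICE table, Ka = [H+]²/(2 − [H+]) = 6.7 × 10^-5.
Neglecting [H+] in the denominator: [H+] = √(6.7 × 10^-5 × 2) = 1.16 × 10^-2 M
([H+]/C₀ = 0.58% < 5%, so the approximation holds.)
pH = −log(1.16 × 10^-2) = 1.94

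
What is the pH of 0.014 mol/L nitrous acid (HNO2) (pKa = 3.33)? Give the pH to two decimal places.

pH = 2.63

HNO2 ⇌ NO2- + H+
Ka = 10^(−3.33) = 4.68 × 10^-4
From the ICE table, Ka = x²/(0.014 − x) = 4.68 × 10^-4.
The 5% rule fails; solving x² + Ka·x − Ka·C₀ = 0 exactly:
x = [−0.000468 + √(0.000468² + 2.62e-05)]/2 = 2.34 × 10^-3 M
pH = −log[H+] = −log(2.34 × 10^-3) = 2.63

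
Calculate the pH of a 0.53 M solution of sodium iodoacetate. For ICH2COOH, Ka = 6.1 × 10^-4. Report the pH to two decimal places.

pH = 8.47

ICH2COO- is the conjugate base of the weak acid ICH2COOH.
Kb = Kw/Ka = 1.0×10^-14 / 6.1 × 10^-4 = 1.64 × 10^-11
From the ICE table, Kb = [OH-]²/(0.53 − [OH-]) = 1.64 × 10^-11.
Since Kb ≪ C₀, [OH-] ≈ √(Kb·C₀) = 2.95 × 10^-6 M.
pOH = −log(2.95 × 10^-6) = 5.53; pH = 14.00 − 5.53 = 8.47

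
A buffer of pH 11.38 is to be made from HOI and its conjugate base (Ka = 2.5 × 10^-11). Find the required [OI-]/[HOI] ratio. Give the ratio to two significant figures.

pKa = -log(2.5 × 10^-11) = 10.602
pH = pKa + log(r) ⇒ log(r) = 11.38 − 10.602 = +0.778
r = [OI-]/[HOI] = 10^(+0.778) = 6

ratio = 6.0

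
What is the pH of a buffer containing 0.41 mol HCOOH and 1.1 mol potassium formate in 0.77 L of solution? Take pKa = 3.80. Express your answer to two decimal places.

pH = 4.23

pH = pKa + log([A⁻]/[HA]) = 3.80 + log(1.1/0.41)
pH = 3.80 + (+0.429) = 4.23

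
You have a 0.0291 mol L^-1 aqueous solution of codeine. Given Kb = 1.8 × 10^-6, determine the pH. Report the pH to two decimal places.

pH = 10.36

C18H21NO3 + H2O ⇌ C18H22NO3+ + OH-
From the ICE table, Kb = [OH-]²/(0.0291 − [OH-]) = 1.8 × 10^-6.
Neglecting [OH-] in the denominator: [OH-] = √(1.8 × 10^-6 × 0.0291) = 2.29 × 10^-4 M
pOH = −log(2.29 × 10^-4) = 3.64; pH = 14.00 − 3.64 = 10.36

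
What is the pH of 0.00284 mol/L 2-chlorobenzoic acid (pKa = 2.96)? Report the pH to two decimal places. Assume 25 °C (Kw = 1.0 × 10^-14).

ClC6H4COOH ⇌ ClC6H4COO- + H+
Ka = 10^(−2.96) = 1.10 × 10^-3
From the ICE table, Ka = [H+]²/(0.00284 − [H+]) = 1.10 × 10^-3.
Here C₀/Ka ≈ 2.58, so the small-[H+] approximation fails. Use the quadratic:
[H+] = [−0.0011 + √(0.0011² + 1.25e-05)]/2 = 1.30 × 10^-3 M
pH = −log[H+] = −log(1.30 × 10^-3) = 2.89

pH = 2.89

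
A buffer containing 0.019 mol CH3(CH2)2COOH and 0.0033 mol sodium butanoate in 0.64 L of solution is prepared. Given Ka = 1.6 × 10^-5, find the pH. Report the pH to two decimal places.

pH = 4.04

pKa = −log(1.6 × 10^-5) = 4.796
pH = pKa + log([A⁻]/[HA]) = 4.796 + log(0.0033/0.019)
pH = 4.796 + (-0.760) = 4.04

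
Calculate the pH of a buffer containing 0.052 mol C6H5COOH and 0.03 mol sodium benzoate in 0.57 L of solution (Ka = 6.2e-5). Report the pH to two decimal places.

pH = 3.97

pKa = −log(6.2 × 10^-5) = 4.208
Henderson–Hasselbalch: pH = pKa + log([C6H5COO-]/[C6H5COOH]) = 4.208 + log(0.03/0.052)
pH = 4.208 + (-0.239) = 3.97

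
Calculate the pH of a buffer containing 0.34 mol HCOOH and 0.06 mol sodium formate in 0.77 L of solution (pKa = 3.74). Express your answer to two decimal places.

pH = 2.99

Using pH = pKa + log([base]/[acid]) with [base]/[acid] = 0.06/0.34:
pH = 3.74 + (-0.753) = 2.99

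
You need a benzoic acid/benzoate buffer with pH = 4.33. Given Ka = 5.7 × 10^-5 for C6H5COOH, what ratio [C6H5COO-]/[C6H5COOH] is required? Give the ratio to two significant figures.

pKa = -log(5.7 × 10^-5) = 4.244
pH = pKa + log(r) ⇒ log(r) = 4.33 − 4.244 = +0.086
r = [C6H5COO-]/[C6H5COOH] = 10^(+0.086) = 1.22

ratio = 1.2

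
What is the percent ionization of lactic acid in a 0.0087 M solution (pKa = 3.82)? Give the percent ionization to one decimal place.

12.3%

CH3CH(OH)COOH ⇌ CH3CH(OH)COO- + H+; let x = [H+] at equilibrium.
Ka = 10^(−3.82) = 1.51 × 10^-4
Solve x² + 0.000151x − 1.31e-06 = 0 → x = 1.07 × 10^-3 M
Fraction ionized = 1.07 × 10^-3 / 0.0087 = 0.1230 → 12.3%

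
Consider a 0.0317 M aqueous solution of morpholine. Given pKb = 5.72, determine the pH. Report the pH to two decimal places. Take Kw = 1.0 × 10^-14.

C4H8ONH + H2O ⇌ C4H8ONH2+ + OH-
Kb = 10^(−5.72) = 1.91 × 10^-6
From the ICE table, Kb = x²/(0.0317 − x) = 1.91 × 10^-6.
Neglecting x in the denominator: x = √(1.91 × 10^-6 × 0.0317) = 2.46 × 10^-4 M
(x/C₀ = 0.78% < 5%, so the approximation holds.)
pOH = 3.61, so pH = 14.00 − pOH = 10.39

pH = 10.39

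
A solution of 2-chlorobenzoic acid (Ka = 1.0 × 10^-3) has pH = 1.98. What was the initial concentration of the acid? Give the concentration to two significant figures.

C₀ = 1.2 × 10^-1 M

[H+] = 10^(-1.98) = 1.05 × 10^-2 M = x
Ka = x²/(C₀ − x) ⇒ C₀ = x + x²/Ka
C₀ = 1.05 × 10^-2 + (1.05 × 10^-2)²/(1.0 × 10^-3) = 1.21 × 10^-1 M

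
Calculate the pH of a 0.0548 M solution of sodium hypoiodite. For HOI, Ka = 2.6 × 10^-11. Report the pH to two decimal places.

OI- is the conjugate base of the weak acid HOI.
Kb = Kw/Ka = 1.0×10^-14 / 2.6 × 10^-11 = 3.85 × 10^-4
Let x = [OH-] at equilibrium. Kb = x²/(0.0548 − x).
x is not negligible relative to C₀; solve x² + 0.000385·x − 2.11e-05 = 0.
x = [−0.000385 + √(0.000385² + 8.44e-05)]/2 = 4.40 × 10^-3 M
pOH = −log(4.40 × 10^-3) = 2.36; pH = 14.00 − 2.36 = 11.64

pH = 11.64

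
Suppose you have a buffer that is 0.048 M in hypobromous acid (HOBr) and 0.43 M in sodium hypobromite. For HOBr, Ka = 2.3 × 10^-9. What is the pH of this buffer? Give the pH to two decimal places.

pH = 9.59

pKa = −log(2.3 × 10^-9) = 8.638
Henderson–Hasselbalch: pH = pKa + log([OBr-]/[HOBr]) = 8.638 + log(0.43/0.048)
pH = 8.638 + (+0.952) = 9.59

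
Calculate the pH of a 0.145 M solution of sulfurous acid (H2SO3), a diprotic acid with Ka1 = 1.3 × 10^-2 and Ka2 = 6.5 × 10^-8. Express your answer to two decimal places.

pH = 1.43

Since Ka1 ≫ Ka2, the first ionization dominates [H+].
Ka1 = x²/(0.145 − x) = 1.3 × 10^-2
Solving the quadratic: x = (−Ka1 + √(Ka1² + 4·Ka1·C₀))/2 = 3.74 × 10^-2 M
pH = −log(3.74 × 10^-2) = 1.43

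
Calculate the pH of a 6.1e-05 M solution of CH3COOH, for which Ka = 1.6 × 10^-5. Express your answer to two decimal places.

CH3COOH ⇌ CH3COO- + H+
Ka = x²/(6.1e-05 − x) = 1.6 × 10^-5
x is not negligible relative to C₀; solve x² + 1.6e-05·x − 9.76e-10 = 0.
x = [−1.6e-05 + √(1.6e-05² + 3.9e-09)]/2 = 2.42 × 10^-5 M
pH = −log(2.42 × 10^-5) = 4.62

pH = 4.62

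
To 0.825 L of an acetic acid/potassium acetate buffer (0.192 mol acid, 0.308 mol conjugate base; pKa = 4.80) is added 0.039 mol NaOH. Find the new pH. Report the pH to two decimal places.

pH = 5.16

OH- converts CH3COOH to CH3COO-: CH3COOH → 0.153 mol, CH3COO- → 0.347 mol.
Henderson–Hasselbalch with mole ratio 0.347/0.153: pH = 4.80 + (+0.356)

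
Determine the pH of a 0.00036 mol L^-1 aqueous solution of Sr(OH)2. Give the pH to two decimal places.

Sr(OH)2 is a strong base (each formula unit releases 2 OH-); [OH-] = 0.00072 M.
pOH = -log(0.00072) = 3.14
pH = 14.00 - 3.14 = 10.86

pH = 10.86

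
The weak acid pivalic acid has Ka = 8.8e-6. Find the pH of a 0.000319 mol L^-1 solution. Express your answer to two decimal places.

(CH3)3CCOOH ⇌ (CH3)3CCOO- + H+
Ka = x²/(0.000319 − x) = 8.8 × 10^-6
x is not negligible relative to C₀; solve x² + 8.8e-06·x − 2.81e-09 = 0.
x = [−8.8e-06 + √(8.8e-06² + 1.12e-08)]/2 = 4.88 × 10^-5 M
pH = −log[H+] = −log(4.88 × 10^-5) = 4.31

pH = 4.31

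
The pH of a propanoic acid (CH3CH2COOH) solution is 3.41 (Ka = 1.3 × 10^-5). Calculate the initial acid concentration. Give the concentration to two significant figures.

[H+] = 10^(-3.41) = 3.89 × 10^-4 M = x
Ka = x²/(C₀ − x) ⇒ C₀ = x + x²/Ka
C₀ = 3.89 × 10^-4 + (3.89 × 10^-4)²/(1.3 × 10^-5) = 1.20 × 10^-2 M

C₀ = 1.2 × 10^-2 M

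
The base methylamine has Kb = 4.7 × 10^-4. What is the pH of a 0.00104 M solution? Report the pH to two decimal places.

pH = 10.70

CH3NH2 + H2O ⇌ CH3NH3+ + OH-
Kb = [OH-]²/(0.00104 − [OH-]) = 4.7 × 10^-4
[OH-] is not negligible relative to C₀; solve [OH-]² + 0.00047·[OH-] − 4.89e-07 = 0.
[OH-] = (−Kb + √(Kb² + 4·Kb·C₀))/2 = 5.03 × 10^-4 M
pOH = 3.30, so pH = 14.00 − pOH = 10.70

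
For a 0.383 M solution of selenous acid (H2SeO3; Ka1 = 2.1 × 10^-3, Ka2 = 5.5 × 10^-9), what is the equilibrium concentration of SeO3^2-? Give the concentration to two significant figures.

5.5 × 10^-9 M

First ionization gives [H+] ≈ [HSeO3-] = 2.73 × 10^-2 M.
Second step: Ka2 = [H+][SeO3^2-]/[HSeO3-] ≈ [SeO3^2-] (since [H+] ≈ [HSeO3-]).
So [SeO3^2-] ≈ Ka2.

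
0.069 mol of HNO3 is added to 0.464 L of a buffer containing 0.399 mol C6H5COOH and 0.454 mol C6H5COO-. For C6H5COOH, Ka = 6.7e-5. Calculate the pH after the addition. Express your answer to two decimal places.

Added H+ converts C6H5COO- to C6H5COOH: C6H5COOH → 0.468 mol, C6H5COO- → 0.385 mol.
pKa = −log(6.7 × 10^-5) = 4.174
Henderson–Hasselbalch with mole ratio 0.385/0.468: pH = 4.174 + (-0.085)

pH = 4.09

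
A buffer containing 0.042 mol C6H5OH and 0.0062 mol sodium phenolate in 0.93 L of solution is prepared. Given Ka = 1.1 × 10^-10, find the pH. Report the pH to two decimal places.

pKa = −log(1.1 × 10^-10) = 9.959
Henderson–Hasselbalch: pH = pKa + log([C6H5O-]/[C6H5OH]) = 9.959 + log(0.0062/0.042)
pH = 9.959 + (-0.831) = 9.13

pH = 9.13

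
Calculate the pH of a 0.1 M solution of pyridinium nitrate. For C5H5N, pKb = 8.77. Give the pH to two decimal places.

pH = 3.12

C5H5NH+ is the conjugate acid of the weak base C5H5N.
Kb = 10^(−8.77) = 1.70 × 10^-9
Ka = Kw/Kb = 1.0×10^-14 / 1.70 × 10^-9 = 5.88 × 10^-6
Let x = [H+] at equilibrium. Ka = x²/(0.1 − x).
Since Ka ≪ C₀, x ≈ √(Ka·C₀) = 7.67 × 10^-4 M.
pH = −log(7.67 × 10^-4) = 3.12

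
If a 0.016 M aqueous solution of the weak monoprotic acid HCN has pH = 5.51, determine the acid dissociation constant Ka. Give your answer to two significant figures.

[H+] = 10^(-5.51) = 3.09 × 10^-6 M
At equilibrium [HA] = 0.016 − 3.09 × 10^-6 = 1.60 × 10^-2 M
Ka = [H+][A-]/[HA] = (3.09 × 10^-6)² / 1.60 × 10^-2 = 6.0 × 10^-10

Ka = 6.0 × 10^-10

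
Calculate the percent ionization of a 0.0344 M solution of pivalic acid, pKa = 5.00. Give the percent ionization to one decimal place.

1.7%

(CH3)3CCOOH ⇌ (CH3)3CCOO- + H+; let x = [H+] at equilibrium.
Ka = 10^(−5.00) = 1.00 × 10^-5
x ≈ √(Ka·C₀) = √(1.00 × 10^-5 × 0.0344) = 5.87 × 10^-4 M
% ionization = x/C₀ × 100% = 5.87 × 10^-4/0.0344 × 100% = 1.7%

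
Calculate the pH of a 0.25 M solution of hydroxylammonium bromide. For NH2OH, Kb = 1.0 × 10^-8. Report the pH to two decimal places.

pH = 3.30

NH3OH+ is the conjugate acid of the weak base NH2OH.
Ka = Kw/Kb = 1.0×10^-14 / 1.0 × 10^-8 = 1.00 × 10^-6
Ka = [H+]²/(0.25 − [H+]) = 1.00 × 10^-6
Assume [H+] ≪ 0.25: [H+] ≈ √(1.00 × 10^-6 × 0.25) = 5.00 × 10^-4 M
([H+]/C₀ = 0.2% < 5%, so the approximation holds.)
pH = −log(5.00 × 10^-4) = 3.30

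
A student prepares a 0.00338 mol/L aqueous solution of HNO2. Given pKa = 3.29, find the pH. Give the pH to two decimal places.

pH = 2.96

HNO2 ⇌ NO2- + H+
Ka = 10^(−3.29) = 5.13 × 10^-4
Ka = [H+]²/(0.00338 − [H+]) = 5.13 × 10^-4
[H+] is not negligible relative to C₀; solve [H+]² + 0.000513·[H+] − 1.73e-06 = 0.
[H+] = (−Ka + √(Ka² + 4·Ka·C₀))/2 = 1.09 × 10^-3 M
pH = −log(1.09 × 10^-3) = 2.96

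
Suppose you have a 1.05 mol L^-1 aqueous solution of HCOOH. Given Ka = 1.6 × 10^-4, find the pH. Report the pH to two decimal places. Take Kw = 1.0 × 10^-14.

HCOOH ⇌ HCOO- + H+
From the ICE table, Ka = [H+]²/(1.05 − [H+]) = 1.6 × 10^-4.
Neglecting [H+] in the denominator: [H+] = √(1.6 × 10^-4 × 1.05) = 1.30 × 10^-2 M
Check: 1.2% ionized — well under 5%, approximation valid.
pH = −log(1.30 × 10^-2) = 1.89

pH = 1.89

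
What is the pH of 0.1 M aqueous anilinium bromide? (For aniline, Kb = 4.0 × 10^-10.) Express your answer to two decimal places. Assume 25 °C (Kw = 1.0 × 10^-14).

C6H5NH3+ is the conjugate acid of the weak base C6H5NH2.
Ka = Kw/Kb = 1.0×10^-14 / 4.0 × 10^-10 = 2.50 × 10^-5
From the ICE table, Ka = [H+]²/(0.1 − [H+]) = 2.50 × 10^-5.
Assume [H+] ≪ 0.1: [H+] ≈ √(2.50 × 10^-5 × 0.1) = 1.58 × 10^-3 M
([H+]/C₀ = 1.6% < 5%, so the approximation holds.)
pH = −log[H+] = −log(1.58 × 10^-3) = 2.80

pH = 2.80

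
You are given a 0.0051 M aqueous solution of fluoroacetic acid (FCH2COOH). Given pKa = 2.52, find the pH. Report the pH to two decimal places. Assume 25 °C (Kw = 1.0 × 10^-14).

pH = 2.57

FCH2COOH ⇌ FCH2COO- + H+
Ka = 10^(−2.52) = 3.02 × 10^-3
Let x = [H+] at equilibrium. Ka = x²/(0.0051 − x).
The 5% rule fails; solving x² + Ka·x − Ka·C₀ = 0 exactly:
x = [−0.00302 + √(0.00302² + 6.16e-05)]/2 = 2.70 × 10^-3 M
pH = −log[H+] = −log(2.70 × 10^-3) = 2.57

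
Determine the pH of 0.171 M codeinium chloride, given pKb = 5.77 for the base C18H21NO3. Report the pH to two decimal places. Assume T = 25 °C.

C18H22NO3+ is the conjugate acid of the weak base C18H21NO3.
Kb = 10^(−5.77) = 1.70 × 10^-6
Ka = Kw/Kb = 1.0×10^-14 / 1.70 × 10^-6 = 5.88 × 10^-9
Ka = [H+]²/(0.171 − [H+]) = 5.88 × 10^-9
Since Ka ≪ C₀, [H+] ≈ √(Ka·C₀) = 3.17 × 10^-5 M.
pH = −log[H+] = −log(3.17 × 10^-5) = 4.50

pH = 4.50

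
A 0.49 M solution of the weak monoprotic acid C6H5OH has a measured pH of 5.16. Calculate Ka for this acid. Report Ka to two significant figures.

Ka = 9.8 × 10^-11

[H+] = 10^(-5.16) = 6.92 × 10^-6 M
At equilibrium [HA] = 0.49 − 6.92 × 10^-6 = 4.90 × 10^-1 M
Ka = [H+][A-]/[HA] = (6.92 × 10^-6)² / 4.90 × 10^-1 = 9.8 × 10^-11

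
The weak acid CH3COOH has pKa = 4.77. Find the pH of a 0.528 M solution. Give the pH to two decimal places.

CH3COOH ⇌ CH3COO- + H+
Ka = 10^(−4.77) = 1.70 × 10^-5
Ka = [H+]²/(0.528 − [H+]) = 1.70 × 10^-5
Assume [H+] ≪ 0.528: [H+] ≈ √(1.70 × 10^-5 × 0.528) = 3.00 × 10^-3 M
pH = −log[H+] = −log(3.00 × 10^-3) = 2.52

pH = 2.52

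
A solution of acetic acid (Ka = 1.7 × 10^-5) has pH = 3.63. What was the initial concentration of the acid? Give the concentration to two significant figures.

[H+] = 10^(-3.63) = 2.34 × 10^-4 M = x
Ka = x²/(C₀ − x) ⇒ C₀ = x + x²/Ka
C₀ = 2.34 × 10^-4 + (2.34 × 10^-4)²/(1.7 × 10^-5) = 3.45 × 10^-3 M

C₀ = 3.5 × 10^-3 M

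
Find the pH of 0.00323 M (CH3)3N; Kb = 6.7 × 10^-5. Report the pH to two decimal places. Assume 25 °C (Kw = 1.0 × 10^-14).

pH = 10.64

(CH3)3N + H2O ⇌ (CH3)3NH+ + OH-
From the ICE table, Kb = [OH-]²/(0.00323 − [OH-]) = 6.7 × 10^-5.
Here C₀/Kb ≈ 48.2, so the small-[OH-] approximation fails. Use the quadratic:
[OH-] = [−6.7e-05 + √(6.7e-05² + 8.66e-07)]/2 = 4.33 × 10^-4 M
pOH = −log(4.33 × 10^-4) = 3.36; pH = 14.00 − 3.36 = 10.64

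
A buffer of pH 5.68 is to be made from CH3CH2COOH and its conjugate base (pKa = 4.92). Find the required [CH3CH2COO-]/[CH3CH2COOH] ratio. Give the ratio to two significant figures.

pH = pKa + log(r) ⇒ log(r) = 5.68 − 4.92 = +0.76
r = [CH3CH2COO-]/[CH3CH2COOH] = 10^(+0.76) = 5.75

ratio = 5.8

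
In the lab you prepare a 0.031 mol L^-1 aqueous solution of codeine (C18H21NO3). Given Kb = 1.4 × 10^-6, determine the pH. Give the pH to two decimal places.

C18H21NO3 + H2O ⇌ C18H22NO3+ + OH-
Kb = [OH-]²/(0.031 − [OH-]) = 1.4 × 10^-6
Neglecting [OH-] in the denominator: [OH-] = √(1.4 × 10^-6 × 0.031) = 2.08 × 10^-4 M
Check: 0.67% ionized — well under 5%, approximation valid.
pOH = 3.68, so pH = 14.00 − pOH = 10.32

pH = 10.32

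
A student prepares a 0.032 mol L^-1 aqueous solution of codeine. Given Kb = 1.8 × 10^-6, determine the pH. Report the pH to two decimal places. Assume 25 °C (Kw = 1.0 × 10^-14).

C18H21NO3 + H2O ⇌ C18H22NO3+ + OH-
Kb = [OH-]²/(0.032 − [OH-]) = 1.8 × 10^-6
Since Kb ≪ C₀, [OH-] ≈ √(Kb·C₀) = 2.40 × 10^-4 M.
([OH-]/C₀ = 0.75% < 5%, so the approximation holds.)
pOH = 3.62, so pH = 14.00 − pOH = 10.38

pH = 10.38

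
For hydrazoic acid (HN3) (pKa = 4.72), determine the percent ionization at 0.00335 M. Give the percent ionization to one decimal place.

7.3%

HN3 ⇌ N3- + H+; let x = [H+] at equilibrium.
Ka = 10^(−4.72) = 1.91 × 10^-5
Ka = x²/(C₀ − x); solving the quadratic gives x = 2.44 × 10^-4 M.
% ionization = x/C₀ × 100% = 2.44 × 10^-4/0.00335 × 100% = 7.3%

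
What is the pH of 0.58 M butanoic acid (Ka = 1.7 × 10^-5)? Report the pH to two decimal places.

pH = 2.50

CH3(CH2)2COOH ⇌ CH3(CH2)2COO- + H+
From the ICE table, Ka = [H+]²/(0.58 − [H+]) = 1.7 × 10^-5.
Since Ka ≪ C₀, [H+] ≈ √(Ka·C₀) = 3.14 × 10^-3 M.
pH = −log[H+] = −log(3.14 × 10^-3) = 2.50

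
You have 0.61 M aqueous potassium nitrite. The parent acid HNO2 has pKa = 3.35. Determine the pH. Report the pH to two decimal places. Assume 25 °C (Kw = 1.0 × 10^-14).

pH = 8.57

NO2- is the conjugate base of the weak acid HNO2.
Ka = 10^(−3.35) = 4.47 × 10^-4
Kb = Kw/Ka = 1.0×10^-14 / 4.47 × 10^-4 = 2.24 × 10^-11
Kb = x²/(0.61 − x) = 2.24 × 10^-11
Neglecting x in the denominator: x = √(2.24 × 10^-11 × 0.61) = 3.70 × 10^-6 M
Check: 0.00061% ionized — well under 5%, approximation valid.
pOH = 5.43, so pH = 14.00 − pOH = 8.57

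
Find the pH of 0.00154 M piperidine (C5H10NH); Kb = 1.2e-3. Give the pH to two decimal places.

pH = 10.95

C5H10NH + H2O ⇌ C5H10NH2+ + OH-
Kb = [OH-]²/(0.00154 − [OH-]) = 1.2 × 10^-3
[OH-] is not negligible relative to C₀; solve [OH-]² + 0.0012·[OH-] − 1.85e-06 = 0.
[OH-] = [−0.0012 + √(0.0012² + 7.39e-06)]/2 = 8.86 × 10^-4 M
pOH = 3.05, so pH = 14.00 − pOH = 10.95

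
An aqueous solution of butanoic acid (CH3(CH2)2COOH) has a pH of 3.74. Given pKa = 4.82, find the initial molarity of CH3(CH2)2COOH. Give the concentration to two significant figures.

[H+] = 10^(-3.74) = 1.82 × 10^-4 M = x
Ka = 10^(−4.82) = 1.51 × 10^-5
Ka = x²/(C₀ − x) ⇒ C₀ = x + x²/Ka
C₀ = 1.82 × 10^-4 + (1.82 × 10^-4)²/(1.51 × 10^-5) = 2.38 × 10^-3 M

C₀ = 2.4 × 10^-3 M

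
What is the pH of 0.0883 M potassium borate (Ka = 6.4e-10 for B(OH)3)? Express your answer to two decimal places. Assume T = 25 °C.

B(OH)4- is the conjugate base of the weak acid B(OH)3.
Kb = Kw/Ka = 1.0×10^-14 / 6.4 × 10^-10 = 1.56 × 10^-5
Kb = [OH-]²/(0.0883 − [OH-]) = 1.56 × 10^-5
Neglecting [OH-] in the denominator: [OH-] = √(1.56 × 10^-5 × 0.0883) = 1.17 × 10^-3 M
pOH = −log(1.17 × 10^-3) = 2.93; pH = 14.00 − 2.93 = 11.07

pH = 11.07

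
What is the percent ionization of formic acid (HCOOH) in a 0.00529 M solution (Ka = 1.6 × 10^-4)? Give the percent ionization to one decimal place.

15.9%

HCOOH ⇌ HCOO- + H+; let x = [H+] at equilibrium.
Solve x² + 0.00016x − 8.46e-07 = 0 → x = 8.43 × 10^-4 M
Fraction ionized = 8.43 × 10^-4 / 0.00529 = 0.1594 → 15.9%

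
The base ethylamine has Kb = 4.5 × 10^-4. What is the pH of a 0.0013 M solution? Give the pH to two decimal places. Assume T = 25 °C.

pH = 10.76

C2H5NH2 + H2O ⇌ C2H5NH3+ + OH-
Kb = x²/(0.0013 − x) = 4.5 × 10^-4
The 5% rule fails; solving x² + Kb·x − Kb·C₀ = 0 exactly:
x = [−0.00045 + √(0.00045² + 2.34e-06)]/2 = 5.72 × 10^-4 M
pOH = 3.24, so pH = 14.00 − pOH = 10.76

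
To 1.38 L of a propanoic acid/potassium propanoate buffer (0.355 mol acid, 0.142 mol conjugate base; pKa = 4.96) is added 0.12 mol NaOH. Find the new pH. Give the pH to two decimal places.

OH- converts CH3CH2COOH to CH3CH2COO-: CH3CH2COOH → 0.235 mol, CH3CH2COO- → 0.262 mol.
Henderson–Hasselbalch with mole ratio 0.262/0.235: pH = 4.96 + (+0.047)

pH = 5.01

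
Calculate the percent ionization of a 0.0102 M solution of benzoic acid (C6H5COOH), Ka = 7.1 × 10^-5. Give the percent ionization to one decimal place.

8.0%

C6H5COOH ⇌ C6H5COO- + H+; let x = [H+] at equilibrium.
Ka = x²/(C₀ − x); solving the quadratic gives x = 8.16 × 10^-4 M.
% ionization = x/C₀ × 100% = 8.16 × 10^-4/0.0102 × 100% = 8.0%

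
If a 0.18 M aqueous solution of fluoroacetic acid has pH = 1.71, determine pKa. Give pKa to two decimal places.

pKa = 2.63

[H+] = 10^(-1.71) = 1.95 × 10^-2 M
At equilibrium [HA] = 0.18 − 1.95 × 10^-2 = 1.61 × 10^-1 M
Ka = [H+][A-]/[HA] = (1.95 × 10^-2)² / 1.61 × 10^-1 = 2.36 × 10^-3
pKa = -log(2.36 × 10^-3) = 2.63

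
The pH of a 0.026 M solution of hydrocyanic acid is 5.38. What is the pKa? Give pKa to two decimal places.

[H+] = 10^(-5.38) = 4.17 × 10^-6 M
At equilibrium [HA] = 0.026 − 4.17 × 10^-6 = 2.60 × 10^-2 M
Ka = [H+][A-]/[HA] = (4.17 × 10^-6)² / 2.60 × 10^-2 = 6.69 × 10^-10
pKa = -log(6.69 × 10^-10) = 9.17

pKa = 9.17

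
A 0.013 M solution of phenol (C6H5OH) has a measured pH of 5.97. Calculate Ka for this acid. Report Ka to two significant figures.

[H+] = 10^(-5.97) = 1.07 × 10^-6 M
At equilibrium [HA] = 0.013 − 1.07 × 10^-6 = 1.30 × 10^-2 M
Ka = [H+][A-]/[HA] = (1.07 × 10^-6)² / 1.30 × 10^-2 = 8.8 × 10^-11

Ka = 8.8 × 10^-11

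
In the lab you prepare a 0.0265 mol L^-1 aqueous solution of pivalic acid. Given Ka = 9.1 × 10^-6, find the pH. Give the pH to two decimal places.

(CH3)3CCOOH ⇌ (CH3)3CCOO- + H+
From the ICE table, Ka = [H+]²/(0.0265 − [H+]) = 9.1 × 10^-6.
Neglecting [H+] in the denominator: [H+] = √(9.1 × 10^-6 × 0.0265) = 4.91 × 10^-4 M
([H+]/C₀ = 1.9% < 5%, so the approximation holds.)
pH = −log[H+] = −log(4.91 × 10^-4) = 3.31

pH = 3.31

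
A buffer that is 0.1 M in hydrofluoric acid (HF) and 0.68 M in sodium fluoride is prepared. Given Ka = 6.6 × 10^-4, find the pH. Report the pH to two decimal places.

pH = 4.01

pKa = −log(6.6 × 10^-4) = 3.180
Using pH = pKa + log([base]/[acid]) with [base]/[acid] = 0.68/0.1:
pH = 3.180 + (+0.833) = 4.01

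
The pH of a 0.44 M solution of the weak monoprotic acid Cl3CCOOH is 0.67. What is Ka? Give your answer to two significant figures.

Ka = 2.0 × 10^-1

[H+] = 10^(-0.67) = 2.14 × 10^-1 M
At equilibrium [HA] = 0.44 − 2.14 × 10^-1 = 2.26 × 10^-1 M
Ka = [H+][A-]/[HA] = (2.14 × 10^-1)² / 2.26 × 10^-1 = 2.0 × 10^-1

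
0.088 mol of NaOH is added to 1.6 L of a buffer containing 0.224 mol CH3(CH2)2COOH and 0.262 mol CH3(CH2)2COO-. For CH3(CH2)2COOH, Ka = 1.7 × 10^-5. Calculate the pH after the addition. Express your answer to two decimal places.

After neutralization: n(CH3(CH2)2COOH) = 0.136 mol, n(CH3(CH2)2COO-) = 0.35 mol.
pKa = −log(1.7 × 10^-5) = 4.770
pH = pKa + log([A⁻]/[HA]) = 4.770 + log(0.35/0.136) = 4.770 +0.411

pH = 5.18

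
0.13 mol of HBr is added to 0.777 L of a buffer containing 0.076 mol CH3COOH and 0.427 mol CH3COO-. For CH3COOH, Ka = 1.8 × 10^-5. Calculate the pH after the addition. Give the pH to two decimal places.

pH = 4.90

Added H+ converts CH3COO- to CH3COOH: CH3COOH → 0.206 mol, CH3COO- → 0.297 mol.
pKa = −log(1.8 × 10^-5) = 4.745
pH = pKa + log([A⁻]/[HA]) = 4.745 + log(0.297/0.206) = 4.745 +0.159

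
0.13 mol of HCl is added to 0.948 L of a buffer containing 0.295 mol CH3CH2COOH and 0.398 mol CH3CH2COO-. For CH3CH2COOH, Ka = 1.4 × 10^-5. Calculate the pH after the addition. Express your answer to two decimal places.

After neutralization: n(CH3CH2COOH) = 0.425 mol, n(CH3CH2COO-) = 0.268 mol.
pKa = −log(1.4 × 10^-5) = 4.854
pH = pKa + log(n_CH3CH2COO-/n_CH3CH2COOH) = 4.854 + log(0.268/0.425) = 4.854 + (-0.200)

pH = 4.65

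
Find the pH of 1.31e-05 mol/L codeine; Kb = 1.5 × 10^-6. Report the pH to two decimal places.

pH = 8.57

C18H21NO3 + H2O ⇌ C18H22NO3+ + OH-
From the ICE table, Kb = [OH-]²/(1.31e-05 − [OH-]) = 1.5 × 10^-6.
The 5% rule fails; solving [OH-]² + Kb·[OH-] − Kb·C₀ = 0 exactly:
[OH-] = (−Kb + √(Kb² + 4·Kb·C₀))/2 = 3.75 × 10^-6 M
pOH = −log(3.75 × 10^-6) = 5.43; pH = 14.00 − 5.43 = 8.57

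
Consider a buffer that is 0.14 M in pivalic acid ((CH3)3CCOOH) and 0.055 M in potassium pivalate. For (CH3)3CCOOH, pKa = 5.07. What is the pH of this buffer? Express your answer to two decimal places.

pH = 4.66

Using pH = pKa + log([base]/[acid]) with [base]/[acid] = 0.055/0.14:
pH = 5.07 + (-0.406) = 4.66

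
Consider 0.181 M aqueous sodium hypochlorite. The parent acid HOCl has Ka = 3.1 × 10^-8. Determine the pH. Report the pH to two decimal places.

pH = 10.38

OCl- is the conjugate base of the weak acid HOCl.
Kb = Kw/Ka = 1.0×10^-14 / 3.1 × 10^-8 = 3.23 × 10^-7
Kb = [OH-]²/(0.181 − [OH-]) = 3.23 × 10^-7
Assume [OH-] ≪ 0.181: [OH-] ≈ √(3.23 × 10^-7 × 0.181) = 2.42 × 10^-4 M
([OH-]/C₀ = 0.13% < 5%, so the approximation holds.)
pOH = 3.62, so pH = 14.00 − pOH = 10.38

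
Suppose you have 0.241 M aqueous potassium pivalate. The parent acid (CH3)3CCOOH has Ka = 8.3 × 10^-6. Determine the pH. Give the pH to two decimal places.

(CH3)3CCOO- is the conjugate base of the weak acid (CH3)3CCOOH.
Kb = Kw/Ka = 1.0×10^-14 / 8.3 × 10^-6 = 1.20 × 10^-9
From the ICE table, Kb = [OH-]²/(0.241 − [OH-]) = 1.20 × 10^-9.
Assume [OH-] ≪ 0.241: [OH-] ≈ √(1.20 × 10^-9 × 0.241) = 1.70 × 10^-5 M
([OH-]/C₀ = 0.0071% < 5%, so the approximation holds.)
pOH = 4.77, so pH = 14.00 − pOH = 9.23

pH = 9.23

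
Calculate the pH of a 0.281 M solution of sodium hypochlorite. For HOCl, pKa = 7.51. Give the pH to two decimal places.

OCl- is the conjugate base of the weak acid HOCl.
Ka = 10^(−7.51) = 3.09 × 10^-8
Kb = Kw/Ka = 1.0×10^-14 / 3.09 × 10^-8 = 3.24 × 10^-7
From the ICE table, Kb = [OH-]²/(0.281 − [OH-]) = 3.24 × 10^-7.
Assume [OH-] ≪ 0.281: [OH-] ≈ √(3.24 × 10^-7 × 0.281) = 3.02 × 10^-4 M
pOH = −log(3.02 × 10^-4) = 3.52; pH = 14.00 − 3.52 = 10.48

pH = 10.48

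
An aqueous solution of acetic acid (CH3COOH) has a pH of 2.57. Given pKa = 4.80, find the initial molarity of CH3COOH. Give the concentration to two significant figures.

[H+] = 10^(-2.57) = 2.69 × 10^-3 M = x
Ka = 10^(−4.80) = 1.58 × 10^-5
Ka = x²/(C₀ − x) ⇒ C₀ = x + x²/Ka
C₀ = 2.69 × 10^-3 + (2.69 × 10^-3)²/(1.58 × 10^-5) = 4.61 × 10^-1 M

C₀ = 4.6 × 10^-1 M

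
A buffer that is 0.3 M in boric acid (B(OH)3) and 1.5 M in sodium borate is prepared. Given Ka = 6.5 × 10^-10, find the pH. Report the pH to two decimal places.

pKa = −log(6.5 × 10^-10) = 9.187
Using pH = pKa + log([base]/[acid]) with [base]/[acid] = 1.5/0.3:
pH = 9.187 + (+0.699) = 9.89

pH = 9.89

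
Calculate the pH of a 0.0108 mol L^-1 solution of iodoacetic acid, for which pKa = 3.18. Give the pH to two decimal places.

ICH2COOH ⇌ ICH2COO- + H+
Ka = 10^(−3.18) = 6.61 × 10^-4
Let x = [H+] at equilibrium. Ka = x²/(0.0108 − x).
Here C₀/Ka ≈ 16.3, so the small-x approximation fails. Use the quadratic:
x = (−Ka + √(Ka² + 4·Ka·C₀))/2 = 2.36 × 10^-3 M
pH = −log[H+] = −log(2.36 × 10^-3) = 2.63

pH = 2.63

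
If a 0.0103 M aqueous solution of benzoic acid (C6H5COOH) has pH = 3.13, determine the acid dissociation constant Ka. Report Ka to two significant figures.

Ka = 5.7 × 10^-5

[H+] = 10^(-3.13) = 7.41 × 10^-4 M
At equilibrium [HA] = 0.0103 − 7.41 × 10^-4 = 9.56 × 10^-3 M
Ka = [H+][A-]/[HA] = (7.41 × 10^-4)² / 9.56 × 10^-3 = 5.7 × 10^-5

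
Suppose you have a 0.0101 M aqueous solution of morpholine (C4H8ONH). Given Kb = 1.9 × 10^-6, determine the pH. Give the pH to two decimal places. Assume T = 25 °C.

pH = 10.14

C4H8ONH + H2O ⇌ C4H8ONH2+ + OH-
From the ICE table, Kb = x²/(0.0101 − x) = 1.9 × 10^-6.
Assume x ≪ 0.0101: x ≈ √(1.9 × 10^-6 × 0.0101) = 1.39 × 10^-4 M
pOH = −log(1.39 × 10^-4) = 3.86; pH = 14.00 − 3.86 = 10.14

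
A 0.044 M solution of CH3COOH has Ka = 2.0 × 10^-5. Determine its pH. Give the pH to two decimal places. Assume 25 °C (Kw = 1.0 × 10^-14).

CH3COOH ⇌ CH3COO- + H+
Let x = [H+] at equilibrium. Ka = x²/(0.044 − x).
Since Ka ≪ C₀, x ≈ √(Ka·C₀) = 9.38 × 10^-4 M.
pH = −log[H+] = −log(9.38 × 10^-4) = 3.03

pH = 3.03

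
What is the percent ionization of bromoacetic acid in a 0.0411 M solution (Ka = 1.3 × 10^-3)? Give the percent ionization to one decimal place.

16.3%

BrCH2COOH ⇌ BrCH2COO- + H+; let x = [H+] at equilibrium.
Ka = x²/(C₀ − x); solving the quadratic gives x = 6.69 × 10^-3 M.
Fraction ionized = 6.69 × 10^-3 / 0.0411 = 0.1628 → 16.3%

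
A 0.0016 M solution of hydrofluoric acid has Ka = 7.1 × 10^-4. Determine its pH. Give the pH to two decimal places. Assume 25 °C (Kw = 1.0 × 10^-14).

HF ⇌ F- + H+
Let x = [H+] at equilibrium. Ka = x²/(0.0016 − x).
Here C₀/Ka ≈ 2.25, so the small-x approximation fails. Use the quadratic:
x = [−0.00071 + √(0.00071² + 4.54e-06)]/2 = 7.68 × 10^-4 M
pH = −log[H+] = −log(7.68 × 10^-4) = 3.11

pH = 3.11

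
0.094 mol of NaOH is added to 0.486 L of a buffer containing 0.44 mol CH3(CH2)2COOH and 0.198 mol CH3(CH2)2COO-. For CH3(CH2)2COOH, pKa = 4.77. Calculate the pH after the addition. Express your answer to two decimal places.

pH = 4.70

OH- converts CH3(CH2)2COOH to CH3(CH2)2COO-: CH3(CH2)2COOH → 0.346 mol, CH3(CH2)2COO- → 0.292 mol.
pH = pKa + log(n_CH3(CH2)2COO-/n_CH3(CH2)2COOH) = 4.77 + log(0.292/0.346) = 4.77 + (-0.074)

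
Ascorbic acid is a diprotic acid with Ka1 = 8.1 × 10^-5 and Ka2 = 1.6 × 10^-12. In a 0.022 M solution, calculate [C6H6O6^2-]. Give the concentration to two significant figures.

1.6 × 10^-12 M

First ionization gives [H+] ≈ [HC6H6O6-] = 1.30 × 10^-3 M.
Second step: Ka2 = [H+][C6H6O6^2-]/[HC6H6O6-] ≈ [C6H6O6^2-] (since [H+] ≈ [HC6H6O6-]).
So [C6H6O6^2-] ≈ Ka2.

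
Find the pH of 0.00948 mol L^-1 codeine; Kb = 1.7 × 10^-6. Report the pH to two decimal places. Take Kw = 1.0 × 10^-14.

C18H21NO3 + H2O ⇌ C18H22NO3+ + OH-
Let x = [OH-] at equilibrium. Kb = x²/(0.00948 − x).
Assume x ≪ 0.00948: x ≈ √(1.7 × 10^-6 × 0.00948) = 1.27 × 10^-4 M
pOH = −log(1.27 × 10^-4) = 3.90; pH = 14.00 − 3.90 = 10.10

pH = 10.10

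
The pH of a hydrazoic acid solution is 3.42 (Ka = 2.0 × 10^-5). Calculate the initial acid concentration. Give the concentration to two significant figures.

C₀ = 7.6 × 10^-3 M

[H+] = 10^(-3.42) = 3.80 × 10^-4 M = x
Ka = x²/(C₀ − x) ⇒ C₀ = x + x²/Ka
C₀ = 3.80 × 10^-4 + (3.80 × 10^-4)²/(2.0 × 10^-5) = 7.60 × 10^-3 M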